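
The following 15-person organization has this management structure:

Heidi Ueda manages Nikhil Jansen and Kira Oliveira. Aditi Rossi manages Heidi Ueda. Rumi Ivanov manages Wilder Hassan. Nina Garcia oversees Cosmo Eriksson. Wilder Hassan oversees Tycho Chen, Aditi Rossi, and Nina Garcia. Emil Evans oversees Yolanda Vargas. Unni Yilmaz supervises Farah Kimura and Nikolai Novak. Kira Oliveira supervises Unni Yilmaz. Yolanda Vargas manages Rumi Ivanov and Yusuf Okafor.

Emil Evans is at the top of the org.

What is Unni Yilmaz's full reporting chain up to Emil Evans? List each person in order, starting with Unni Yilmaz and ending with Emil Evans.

Unni Yilmaz -> Kira Oliveira -> Heidi Ueda -> Aditi Rossi -> Wilder Hassan -> Rumi Ivanov -> Yolanda Vargas -> Emil Evans

Unni Yilmaz reports to Kira Oliveira. Kira Oliveira reports to Heidi Ueda. Heidi Ueda reports to Aditi Rossi. Aditi Rossi reports to Wilder Hassan. Wilder Hassan reports to Rumi Ivanov. Rumi Ivanov reports to Yolanda Vargas. Yolanda Vargas reports to Emil Evans. Emil Evans is at the top.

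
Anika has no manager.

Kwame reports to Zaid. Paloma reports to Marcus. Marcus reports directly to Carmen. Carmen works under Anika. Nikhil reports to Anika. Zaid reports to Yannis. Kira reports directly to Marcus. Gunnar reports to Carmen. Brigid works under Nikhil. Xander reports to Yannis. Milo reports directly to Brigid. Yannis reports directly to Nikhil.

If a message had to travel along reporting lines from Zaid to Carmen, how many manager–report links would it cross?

4

Zaid is 3 levels below Anika, and Carmen is 1 level below Anika (their lowest common manager). The shortest path runs up from Zaid to Anika and back down to Carmen: 3 + 1 = 4 links.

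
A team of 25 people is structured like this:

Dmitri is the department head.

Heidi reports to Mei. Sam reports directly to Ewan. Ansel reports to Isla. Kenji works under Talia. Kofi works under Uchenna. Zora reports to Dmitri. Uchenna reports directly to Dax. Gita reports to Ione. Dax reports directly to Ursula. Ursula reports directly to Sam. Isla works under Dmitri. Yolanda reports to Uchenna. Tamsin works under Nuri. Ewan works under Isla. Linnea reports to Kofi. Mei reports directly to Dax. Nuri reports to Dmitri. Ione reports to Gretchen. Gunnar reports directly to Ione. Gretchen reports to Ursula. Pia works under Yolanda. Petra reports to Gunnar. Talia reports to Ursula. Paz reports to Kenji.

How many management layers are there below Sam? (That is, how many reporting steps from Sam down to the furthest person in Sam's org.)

The longest chain under Sam runs Sam → Ursula → Dax → Uchenna → Yolanda → Pia, which is 5 levels below Sam.

5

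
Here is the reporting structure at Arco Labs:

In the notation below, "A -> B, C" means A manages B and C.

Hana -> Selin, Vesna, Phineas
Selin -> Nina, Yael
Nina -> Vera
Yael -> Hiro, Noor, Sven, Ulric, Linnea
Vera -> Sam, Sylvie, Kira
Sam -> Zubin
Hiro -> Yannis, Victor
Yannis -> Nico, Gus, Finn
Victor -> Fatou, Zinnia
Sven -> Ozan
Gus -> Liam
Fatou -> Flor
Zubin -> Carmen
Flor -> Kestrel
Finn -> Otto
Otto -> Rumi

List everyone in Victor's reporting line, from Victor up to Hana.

Victor -> Hiro -> Yael -> Selin -> Hana

Victor reports to Hiro. Hiro reports to Yael. Yael reports to Selin. Selin reports to Hana. Hana is at the top.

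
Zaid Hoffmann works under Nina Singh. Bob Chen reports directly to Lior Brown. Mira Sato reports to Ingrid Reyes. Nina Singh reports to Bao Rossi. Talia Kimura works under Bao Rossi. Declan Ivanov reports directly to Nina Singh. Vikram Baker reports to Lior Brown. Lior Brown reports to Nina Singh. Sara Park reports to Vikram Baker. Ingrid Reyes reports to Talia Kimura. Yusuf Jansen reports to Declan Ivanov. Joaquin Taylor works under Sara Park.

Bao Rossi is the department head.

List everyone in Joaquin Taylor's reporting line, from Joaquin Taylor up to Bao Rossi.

Joaquin Taylor -> Sara Park -> Vikram Baker -> Lior Brown -> Nina Singh -> Bao Rossi

Joaquin Taylor reports to Sara Park. Sara Park reports to Vikram Baker. Vikram Baker reports to Lior Brown. Lior Brown reports to Nina Singh. Nina Singh reports to Bao Rossi. Bao Rossi is at the top.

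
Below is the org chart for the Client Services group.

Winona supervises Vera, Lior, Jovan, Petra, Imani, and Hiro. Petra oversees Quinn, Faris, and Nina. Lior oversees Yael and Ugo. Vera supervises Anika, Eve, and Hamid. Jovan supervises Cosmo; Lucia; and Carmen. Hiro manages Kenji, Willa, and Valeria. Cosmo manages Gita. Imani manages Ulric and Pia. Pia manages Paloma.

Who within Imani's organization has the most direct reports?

Imani

Direct-report counts within Imani's organization: Imani has 2; Pia has 1. The largest is 2, held by Imani.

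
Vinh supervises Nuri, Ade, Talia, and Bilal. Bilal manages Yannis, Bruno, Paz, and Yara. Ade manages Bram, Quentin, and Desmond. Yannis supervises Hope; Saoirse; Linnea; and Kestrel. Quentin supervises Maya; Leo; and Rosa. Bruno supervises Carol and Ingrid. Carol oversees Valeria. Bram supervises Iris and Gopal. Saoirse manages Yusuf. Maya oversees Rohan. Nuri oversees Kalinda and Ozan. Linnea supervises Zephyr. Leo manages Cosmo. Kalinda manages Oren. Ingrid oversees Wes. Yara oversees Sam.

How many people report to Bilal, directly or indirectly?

15

Bilal directly manages Yannis, Bruno, Paz, Yara. Under Yannis: Kestrel, Linnea, Zephyr, Saoirse, Yusuf, Hope (6). Under Bruno: Ingrid, Wes, Carol, Valeria (4). Paz has no reports. Under Yara: Sam (1). So Bilal's organization is 4 direct reports plus everyone under them: 7 + 5 + 1 + 2 = 15.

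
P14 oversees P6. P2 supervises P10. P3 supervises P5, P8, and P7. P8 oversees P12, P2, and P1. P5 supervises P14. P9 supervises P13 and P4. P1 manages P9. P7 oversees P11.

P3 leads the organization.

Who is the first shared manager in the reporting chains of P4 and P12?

P8

P4's chain of managers is P9, P1, P8, P3. P12's chain of managers is P8, P3. The first manager that appears in both chains is P8.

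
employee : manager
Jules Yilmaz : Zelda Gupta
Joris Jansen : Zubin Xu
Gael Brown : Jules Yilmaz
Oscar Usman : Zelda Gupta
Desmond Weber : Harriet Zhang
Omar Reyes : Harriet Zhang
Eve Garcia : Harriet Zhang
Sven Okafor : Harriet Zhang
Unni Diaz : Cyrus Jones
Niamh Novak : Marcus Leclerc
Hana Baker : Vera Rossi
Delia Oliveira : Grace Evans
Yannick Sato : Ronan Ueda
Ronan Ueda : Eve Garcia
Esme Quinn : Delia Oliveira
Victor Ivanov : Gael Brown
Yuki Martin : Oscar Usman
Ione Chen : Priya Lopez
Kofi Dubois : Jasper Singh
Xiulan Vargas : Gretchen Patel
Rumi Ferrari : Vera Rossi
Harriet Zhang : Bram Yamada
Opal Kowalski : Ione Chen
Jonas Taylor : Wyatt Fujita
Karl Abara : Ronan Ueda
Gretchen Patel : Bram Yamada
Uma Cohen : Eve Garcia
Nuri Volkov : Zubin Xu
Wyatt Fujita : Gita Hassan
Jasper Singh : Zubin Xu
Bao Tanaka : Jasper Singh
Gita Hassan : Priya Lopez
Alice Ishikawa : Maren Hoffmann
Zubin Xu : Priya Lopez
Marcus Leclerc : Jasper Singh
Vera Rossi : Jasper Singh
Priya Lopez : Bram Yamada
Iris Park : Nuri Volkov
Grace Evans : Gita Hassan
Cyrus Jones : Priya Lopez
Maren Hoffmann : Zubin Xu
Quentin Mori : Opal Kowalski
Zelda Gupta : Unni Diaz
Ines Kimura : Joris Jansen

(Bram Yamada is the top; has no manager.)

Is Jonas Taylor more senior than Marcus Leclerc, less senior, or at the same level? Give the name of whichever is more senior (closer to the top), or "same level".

same level

Both Jonas Taylor and Marcus Leclerc are 4 levels below Bram Yamada.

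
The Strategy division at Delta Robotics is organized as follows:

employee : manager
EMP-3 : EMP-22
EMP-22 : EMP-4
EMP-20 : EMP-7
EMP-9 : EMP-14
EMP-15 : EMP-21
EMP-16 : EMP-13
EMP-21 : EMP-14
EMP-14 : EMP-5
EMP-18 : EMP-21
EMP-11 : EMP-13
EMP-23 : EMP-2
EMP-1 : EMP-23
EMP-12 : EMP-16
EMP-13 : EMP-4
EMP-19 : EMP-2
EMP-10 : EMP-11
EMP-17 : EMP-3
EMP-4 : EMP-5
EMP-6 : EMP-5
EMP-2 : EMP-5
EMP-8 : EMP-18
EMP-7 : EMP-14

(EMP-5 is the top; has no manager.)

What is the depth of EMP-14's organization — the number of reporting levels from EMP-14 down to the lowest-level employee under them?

3

The longest chain under EMP-14 runs EMP-14 → EMP-21 → EMP-18 → EMP-8, which is 3 levels below EMP-14.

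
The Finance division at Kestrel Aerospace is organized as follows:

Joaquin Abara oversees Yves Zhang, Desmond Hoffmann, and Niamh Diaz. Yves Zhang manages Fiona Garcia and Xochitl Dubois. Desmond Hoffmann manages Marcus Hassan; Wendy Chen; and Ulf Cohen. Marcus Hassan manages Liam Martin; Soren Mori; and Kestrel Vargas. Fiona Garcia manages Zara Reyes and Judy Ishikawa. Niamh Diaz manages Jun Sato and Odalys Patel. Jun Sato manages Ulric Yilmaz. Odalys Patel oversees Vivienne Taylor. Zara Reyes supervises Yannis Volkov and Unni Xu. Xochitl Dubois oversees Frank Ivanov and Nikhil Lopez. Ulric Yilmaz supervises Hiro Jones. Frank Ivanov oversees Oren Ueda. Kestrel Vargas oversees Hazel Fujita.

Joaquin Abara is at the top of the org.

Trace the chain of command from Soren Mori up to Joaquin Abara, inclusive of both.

Soren Mori reports to Marcus Hassan. Marcus Hassan reports to Desmond Hoffmann. Desmond Hoffmann reports to Joaquin Abara. Joaquin Abara is at the top.

Soren Mori -> Marcus Hassan -> Desmond Hoffmann -> Joaquin Abara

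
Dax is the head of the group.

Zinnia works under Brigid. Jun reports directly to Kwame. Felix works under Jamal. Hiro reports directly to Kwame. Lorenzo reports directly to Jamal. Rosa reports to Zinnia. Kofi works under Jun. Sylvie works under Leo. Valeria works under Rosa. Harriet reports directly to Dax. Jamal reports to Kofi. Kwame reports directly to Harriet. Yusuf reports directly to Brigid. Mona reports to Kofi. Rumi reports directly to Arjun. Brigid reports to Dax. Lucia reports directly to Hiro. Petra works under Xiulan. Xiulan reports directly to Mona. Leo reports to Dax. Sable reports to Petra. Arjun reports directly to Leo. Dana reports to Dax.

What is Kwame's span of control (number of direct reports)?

2

Kwame directly manages Jun, Hiro. That is 2 direct reports.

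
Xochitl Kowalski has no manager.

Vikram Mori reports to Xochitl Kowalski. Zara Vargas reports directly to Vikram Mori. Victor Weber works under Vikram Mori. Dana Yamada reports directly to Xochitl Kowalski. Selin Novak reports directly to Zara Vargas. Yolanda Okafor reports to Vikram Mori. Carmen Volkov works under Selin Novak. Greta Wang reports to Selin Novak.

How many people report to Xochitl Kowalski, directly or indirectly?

8

Xochitl Kowalski directly manages Vikram Mori, Dana Yamada. Under Vikram Mori: Yolanda Okafor, Victor Weber, Zara Vargas, Selin Novak, Greta Wang, Carmen Volkov (6). Dana Yamada has no reports. So Xochitl Kowalski's organization is 2 direct reports plus everyone under them: 7 + 1 = 8.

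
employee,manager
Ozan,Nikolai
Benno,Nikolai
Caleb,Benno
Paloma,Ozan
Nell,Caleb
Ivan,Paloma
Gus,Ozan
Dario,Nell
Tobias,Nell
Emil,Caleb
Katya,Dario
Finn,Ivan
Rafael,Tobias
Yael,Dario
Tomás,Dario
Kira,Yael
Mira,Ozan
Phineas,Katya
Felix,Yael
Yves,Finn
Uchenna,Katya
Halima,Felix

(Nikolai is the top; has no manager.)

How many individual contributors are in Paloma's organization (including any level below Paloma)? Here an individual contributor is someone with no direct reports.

1

The only person in Paloma's organization with no one reporting to them is Yves. That is 1.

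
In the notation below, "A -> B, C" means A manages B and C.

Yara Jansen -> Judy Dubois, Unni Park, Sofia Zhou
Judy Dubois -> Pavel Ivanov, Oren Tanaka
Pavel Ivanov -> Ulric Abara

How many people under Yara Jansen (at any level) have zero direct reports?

4

The people in Yara Jansen's organization with no one reporting to them are Sofia Zhou, Unni Park, Oren Tanaka, Ulric Abara. That is 4.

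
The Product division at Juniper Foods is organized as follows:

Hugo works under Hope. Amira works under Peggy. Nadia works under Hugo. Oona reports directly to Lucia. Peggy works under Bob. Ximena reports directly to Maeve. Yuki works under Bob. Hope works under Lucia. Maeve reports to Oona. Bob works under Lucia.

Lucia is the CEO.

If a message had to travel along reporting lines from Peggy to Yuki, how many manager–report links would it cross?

2

Peggy is 1 level below Bob, and Yuki is 1 level below Bob (their lowest common manager). The shortest path runs up from Peggy to Bob and back down to Yuki: 1 + 1 = 2 links.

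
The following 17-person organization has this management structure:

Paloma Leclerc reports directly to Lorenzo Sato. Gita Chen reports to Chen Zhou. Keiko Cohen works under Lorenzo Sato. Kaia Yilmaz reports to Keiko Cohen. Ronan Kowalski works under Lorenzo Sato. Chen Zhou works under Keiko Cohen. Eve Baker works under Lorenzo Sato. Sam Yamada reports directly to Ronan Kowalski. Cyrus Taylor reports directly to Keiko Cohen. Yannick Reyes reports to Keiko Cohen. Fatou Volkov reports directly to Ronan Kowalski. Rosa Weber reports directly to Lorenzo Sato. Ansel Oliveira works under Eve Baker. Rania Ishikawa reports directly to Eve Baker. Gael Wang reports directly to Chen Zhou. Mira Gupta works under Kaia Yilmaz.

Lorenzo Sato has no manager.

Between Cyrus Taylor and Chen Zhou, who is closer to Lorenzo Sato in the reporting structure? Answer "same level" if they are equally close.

Both Cyrus Taylor and Chen Zhou are 2 levels below Lorenzo Sato.

same level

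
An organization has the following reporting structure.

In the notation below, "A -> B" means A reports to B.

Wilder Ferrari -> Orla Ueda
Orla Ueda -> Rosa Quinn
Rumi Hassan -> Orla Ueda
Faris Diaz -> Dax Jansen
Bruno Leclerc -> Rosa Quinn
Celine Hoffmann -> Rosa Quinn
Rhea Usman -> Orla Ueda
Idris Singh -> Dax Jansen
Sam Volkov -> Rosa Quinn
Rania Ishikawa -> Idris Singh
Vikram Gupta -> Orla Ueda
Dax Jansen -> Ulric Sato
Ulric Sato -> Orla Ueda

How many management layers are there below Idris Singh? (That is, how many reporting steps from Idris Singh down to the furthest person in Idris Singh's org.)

The longest chain under Idris Singh runs Idris Singh → Rania Ishikawa, which is 1 level below Idris Singh.

1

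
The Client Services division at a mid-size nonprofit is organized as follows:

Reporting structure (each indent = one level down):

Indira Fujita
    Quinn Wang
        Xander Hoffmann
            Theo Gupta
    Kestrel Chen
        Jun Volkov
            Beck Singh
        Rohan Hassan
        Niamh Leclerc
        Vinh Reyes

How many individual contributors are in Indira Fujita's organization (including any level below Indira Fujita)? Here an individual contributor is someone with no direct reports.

The people in Indira Fujita's organization with no one reporting to them are Vinh Reyes, Niamh Leclerc, Rohan Hassan, Beck Singh, Theo Gupta. That is 5.

5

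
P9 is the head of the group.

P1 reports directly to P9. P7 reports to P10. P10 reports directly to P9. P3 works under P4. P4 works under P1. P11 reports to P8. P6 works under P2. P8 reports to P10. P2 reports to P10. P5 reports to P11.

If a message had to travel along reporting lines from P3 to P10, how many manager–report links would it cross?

4

P3 is 3 levels below P9, and P10 is 1 level below P9 (their lowest common manager). The shortest path runs up from P3 to P9 and back down to P10: 3 + 1 = 4 links.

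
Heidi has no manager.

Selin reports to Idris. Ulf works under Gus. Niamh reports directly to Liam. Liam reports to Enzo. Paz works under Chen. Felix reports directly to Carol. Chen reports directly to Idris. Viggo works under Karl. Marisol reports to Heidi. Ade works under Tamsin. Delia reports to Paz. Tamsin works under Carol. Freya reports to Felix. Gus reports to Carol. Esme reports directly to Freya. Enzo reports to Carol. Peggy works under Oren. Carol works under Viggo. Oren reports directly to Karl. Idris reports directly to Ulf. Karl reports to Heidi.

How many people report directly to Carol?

4

Carol directly manages Gus, Tamsin, Enzo, Felix. That is 4 direct reports.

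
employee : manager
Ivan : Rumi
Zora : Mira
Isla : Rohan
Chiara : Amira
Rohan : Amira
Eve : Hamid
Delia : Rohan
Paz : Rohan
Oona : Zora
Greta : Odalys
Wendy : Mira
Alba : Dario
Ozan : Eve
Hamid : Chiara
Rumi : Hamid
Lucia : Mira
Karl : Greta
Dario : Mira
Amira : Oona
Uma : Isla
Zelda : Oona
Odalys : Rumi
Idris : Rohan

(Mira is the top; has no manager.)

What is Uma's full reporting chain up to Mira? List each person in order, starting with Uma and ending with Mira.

Uma -> Isla -> Rohan -> Amira -> Oona -> Zora -> Mira

Uma reports to Isla. Isla reports to Rohan. Rohan reports to Amira. Amira reports to Oona. Oona reports to Zora. Zora reports to Mira. Mira is at the top.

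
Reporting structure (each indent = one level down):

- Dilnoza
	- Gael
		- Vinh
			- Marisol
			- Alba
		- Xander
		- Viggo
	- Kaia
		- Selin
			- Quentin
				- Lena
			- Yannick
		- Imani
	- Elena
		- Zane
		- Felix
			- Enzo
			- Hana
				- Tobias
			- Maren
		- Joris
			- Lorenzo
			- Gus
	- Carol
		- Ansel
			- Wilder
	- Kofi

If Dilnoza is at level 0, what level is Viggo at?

Chain from Viggo up to Dilnoza: Viggo → Gael → Dilnoza. That is 2 steps up, so Viggo is 2 levels below Dilnoza.

2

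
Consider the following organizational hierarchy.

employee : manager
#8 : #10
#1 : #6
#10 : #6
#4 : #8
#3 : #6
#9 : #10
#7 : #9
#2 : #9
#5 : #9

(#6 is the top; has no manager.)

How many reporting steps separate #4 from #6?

Chain from #4 up to #6: #4 → #8 → #10 → #6. That is 3 steps up, so #4 is 3 levels below #6.

3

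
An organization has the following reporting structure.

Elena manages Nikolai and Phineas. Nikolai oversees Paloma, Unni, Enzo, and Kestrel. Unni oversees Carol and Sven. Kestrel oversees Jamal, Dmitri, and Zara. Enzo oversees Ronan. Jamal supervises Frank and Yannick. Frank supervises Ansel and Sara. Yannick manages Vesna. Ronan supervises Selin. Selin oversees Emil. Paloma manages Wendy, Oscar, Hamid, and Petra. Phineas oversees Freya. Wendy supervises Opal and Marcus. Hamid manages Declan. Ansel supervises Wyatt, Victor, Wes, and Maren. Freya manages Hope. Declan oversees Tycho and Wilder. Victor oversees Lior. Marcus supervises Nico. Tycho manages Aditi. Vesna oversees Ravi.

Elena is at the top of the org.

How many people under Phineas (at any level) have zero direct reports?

1

The only person in Phineas's organization with no one reporting to them is Hope. That is 1.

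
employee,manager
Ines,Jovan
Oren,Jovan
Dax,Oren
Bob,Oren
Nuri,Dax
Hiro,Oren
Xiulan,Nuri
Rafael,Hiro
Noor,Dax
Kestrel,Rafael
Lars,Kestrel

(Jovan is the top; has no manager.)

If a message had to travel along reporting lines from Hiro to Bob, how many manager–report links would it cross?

Hiro is 1 level below Oren, and Bob is 1 level below Oren (their lowest common manager). The shortest path runs up from Hiro to Oren and back down to Bob: 1 + 1 = 2 links.

2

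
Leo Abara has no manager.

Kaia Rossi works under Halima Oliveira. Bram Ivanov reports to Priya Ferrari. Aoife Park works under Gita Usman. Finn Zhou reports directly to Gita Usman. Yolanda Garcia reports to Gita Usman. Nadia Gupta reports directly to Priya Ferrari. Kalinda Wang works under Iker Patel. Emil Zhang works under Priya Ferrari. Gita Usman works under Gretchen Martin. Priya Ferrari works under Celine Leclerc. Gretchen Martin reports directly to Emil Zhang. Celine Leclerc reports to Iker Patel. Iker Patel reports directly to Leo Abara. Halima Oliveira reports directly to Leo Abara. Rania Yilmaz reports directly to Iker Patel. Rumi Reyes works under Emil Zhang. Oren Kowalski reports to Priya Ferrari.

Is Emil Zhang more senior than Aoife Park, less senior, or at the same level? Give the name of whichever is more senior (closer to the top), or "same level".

Emil Zhang is 4 levels below Leo Abara; Aoife Park is 7. Emil Zhang is higher.

Emil Zhang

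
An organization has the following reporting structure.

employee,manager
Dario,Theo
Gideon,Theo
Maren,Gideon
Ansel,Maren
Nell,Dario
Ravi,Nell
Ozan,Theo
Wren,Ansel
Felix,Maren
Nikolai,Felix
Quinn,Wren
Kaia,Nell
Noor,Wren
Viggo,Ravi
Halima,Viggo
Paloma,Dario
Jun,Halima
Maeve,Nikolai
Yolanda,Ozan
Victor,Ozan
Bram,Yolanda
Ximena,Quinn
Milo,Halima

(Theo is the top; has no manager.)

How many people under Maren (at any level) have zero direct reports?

The people in Maren's organization with no one reporting to them are Maeve, Noor, Ximena. That is 3.

3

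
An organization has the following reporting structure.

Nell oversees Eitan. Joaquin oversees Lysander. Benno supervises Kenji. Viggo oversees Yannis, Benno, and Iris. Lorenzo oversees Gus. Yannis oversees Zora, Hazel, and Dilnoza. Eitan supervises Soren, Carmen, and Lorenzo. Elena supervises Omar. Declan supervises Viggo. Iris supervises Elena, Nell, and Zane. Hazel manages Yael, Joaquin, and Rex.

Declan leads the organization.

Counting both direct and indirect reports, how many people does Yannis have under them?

Yannis directly manages Zora, Hazel, Dilnoza. Zora has no reports. Under Hazel: Yael, Rex, Joaquin, Lysander (4). Dilnoza has no reports. So Yannis's organization is 3 direct reports plus everyone under them: 1 + 5 + 1 = 7.

7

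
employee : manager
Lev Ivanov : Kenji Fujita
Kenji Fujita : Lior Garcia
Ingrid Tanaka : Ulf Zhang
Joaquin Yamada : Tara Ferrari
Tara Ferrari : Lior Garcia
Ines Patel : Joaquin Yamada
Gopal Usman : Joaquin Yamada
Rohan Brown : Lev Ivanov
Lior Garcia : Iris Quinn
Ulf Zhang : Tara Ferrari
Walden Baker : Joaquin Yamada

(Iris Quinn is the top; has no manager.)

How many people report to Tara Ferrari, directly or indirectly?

6

Tara Ferrari directly manages Ulf Zhang, Joaquin Yamada. Under Ulf Zhang: Ingrid Tanaka (1). Under Joaquin Yamada: Ines Patel, Walden Baker, Gopal Usman (3). So Tara Ferrari's organization is 2 direct reports plus everyone under them: 2 + 4 = 6.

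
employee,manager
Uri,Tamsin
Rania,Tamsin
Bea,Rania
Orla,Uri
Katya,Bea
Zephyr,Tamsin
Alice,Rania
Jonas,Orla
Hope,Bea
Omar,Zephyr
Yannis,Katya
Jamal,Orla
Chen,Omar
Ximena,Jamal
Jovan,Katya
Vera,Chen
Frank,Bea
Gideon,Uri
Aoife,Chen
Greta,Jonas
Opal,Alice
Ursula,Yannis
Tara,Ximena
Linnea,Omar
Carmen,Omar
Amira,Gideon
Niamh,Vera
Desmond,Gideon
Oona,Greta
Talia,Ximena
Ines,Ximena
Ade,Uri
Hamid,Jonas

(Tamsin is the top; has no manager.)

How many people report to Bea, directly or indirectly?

6

Bea directly manages Katya, Hope, Frank. Under Katya: Jovan, Yannis, Ursula (3). Hope has no reports. Frank has no reports. So Bea's organization is 3 direct reports plus everyone under them: 4 + 1 + 1 = 6.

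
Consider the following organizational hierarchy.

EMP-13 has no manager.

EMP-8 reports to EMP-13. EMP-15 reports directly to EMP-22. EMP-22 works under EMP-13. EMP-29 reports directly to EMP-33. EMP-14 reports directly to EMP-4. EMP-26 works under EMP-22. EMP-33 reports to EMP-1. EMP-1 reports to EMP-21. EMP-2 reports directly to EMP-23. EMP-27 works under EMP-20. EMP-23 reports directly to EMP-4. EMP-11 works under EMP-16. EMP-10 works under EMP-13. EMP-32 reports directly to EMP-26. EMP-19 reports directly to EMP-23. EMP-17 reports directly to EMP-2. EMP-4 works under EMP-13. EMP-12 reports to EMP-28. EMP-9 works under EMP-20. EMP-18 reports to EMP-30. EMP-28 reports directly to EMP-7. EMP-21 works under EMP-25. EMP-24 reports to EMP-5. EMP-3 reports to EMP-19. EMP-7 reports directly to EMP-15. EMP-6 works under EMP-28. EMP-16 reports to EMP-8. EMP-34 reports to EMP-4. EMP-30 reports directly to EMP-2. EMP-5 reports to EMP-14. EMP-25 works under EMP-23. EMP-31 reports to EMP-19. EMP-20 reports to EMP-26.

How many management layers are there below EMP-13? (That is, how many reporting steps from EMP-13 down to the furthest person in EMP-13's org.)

7

The longest chain under EMP-13 runs EMP-13 → EMP-4 → EMP-23 → EMP-25 → EMP-21 → EMP-1 → EMP-33 → EMP-29, which is 7 levels below EMP-13.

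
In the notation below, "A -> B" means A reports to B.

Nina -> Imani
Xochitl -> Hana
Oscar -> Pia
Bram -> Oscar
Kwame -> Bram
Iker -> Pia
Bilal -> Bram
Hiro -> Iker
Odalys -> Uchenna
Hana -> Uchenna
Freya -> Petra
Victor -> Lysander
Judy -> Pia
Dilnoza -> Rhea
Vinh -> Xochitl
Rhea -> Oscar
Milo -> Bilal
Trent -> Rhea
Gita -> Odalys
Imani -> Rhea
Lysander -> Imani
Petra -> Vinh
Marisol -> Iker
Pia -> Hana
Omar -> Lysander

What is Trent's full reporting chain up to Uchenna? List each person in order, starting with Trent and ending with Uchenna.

Trent -> Rhea -> Oscar -> Pia -> Hana -> Uchenna

Trent reports to Rhea. Rhea reports to Oscar. Oscar reports to Pia. Pia reports to Hana. Hana reports to Uchenna. Uchenna is at the top.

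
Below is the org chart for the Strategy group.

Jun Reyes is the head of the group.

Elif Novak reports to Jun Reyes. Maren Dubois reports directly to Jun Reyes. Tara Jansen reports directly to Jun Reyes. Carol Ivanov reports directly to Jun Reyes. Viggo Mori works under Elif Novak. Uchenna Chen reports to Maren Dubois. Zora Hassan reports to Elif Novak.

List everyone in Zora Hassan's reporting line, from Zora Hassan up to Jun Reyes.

Zora Hassan -> Elif Novak -> Jun Reyes

Zora Hassan reports to Elif Novak. Elif Novak reports to Jun Reyes. Jun Reyes is at the top.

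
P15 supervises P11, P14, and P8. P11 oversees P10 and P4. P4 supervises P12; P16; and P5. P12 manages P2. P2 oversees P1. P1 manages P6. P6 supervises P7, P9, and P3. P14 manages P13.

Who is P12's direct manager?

P4

P12 reports directly to P4.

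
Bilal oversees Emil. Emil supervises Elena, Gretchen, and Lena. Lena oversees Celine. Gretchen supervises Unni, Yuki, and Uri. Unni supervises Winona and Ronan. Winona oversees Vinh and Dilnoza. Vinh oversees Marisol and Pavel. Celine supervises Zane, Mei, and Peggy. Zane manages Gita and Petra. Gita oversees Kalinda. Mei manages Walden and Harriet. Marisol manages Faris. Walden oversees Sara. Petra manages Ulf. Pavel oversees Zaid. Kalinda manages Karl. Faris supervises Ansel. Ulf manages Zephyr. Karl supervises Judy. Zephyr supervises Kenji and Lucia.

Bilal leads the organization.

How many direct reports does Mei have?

2

Mei directly manages Walden, Harriet. That is 2 direct reports.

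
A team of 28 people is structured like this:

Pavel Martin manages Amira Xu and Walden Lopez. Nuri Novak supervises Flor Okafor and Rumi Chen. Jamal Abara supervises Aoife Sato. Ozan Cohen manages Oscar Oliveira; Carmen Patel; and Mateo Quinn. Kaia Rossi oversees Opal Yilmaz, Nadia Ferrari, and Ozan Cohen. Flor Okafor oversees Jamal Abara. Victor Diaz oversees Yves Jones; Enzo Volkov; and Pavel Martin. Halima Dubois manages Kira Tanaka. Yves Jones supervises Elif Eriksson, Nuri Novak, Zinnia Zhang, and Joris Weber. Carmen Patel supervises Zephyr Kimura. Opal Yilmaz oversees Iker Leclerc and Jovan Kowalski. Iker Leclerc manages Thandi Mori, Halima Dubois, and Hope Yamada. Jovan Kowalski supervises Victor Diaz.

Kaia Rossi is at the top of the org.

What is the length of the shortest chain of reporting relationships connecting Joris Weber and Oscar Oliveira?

Joris Weber is 5 levels below Kaia Rossi, and Oscar Oliveira is 2 levels below Kaia Rossi (their lowest common manager). The shortest path runs up from Joris Weber to Kaia Rossi and back down to Oscar Oliveira: 5 + 2 = 7 links.

7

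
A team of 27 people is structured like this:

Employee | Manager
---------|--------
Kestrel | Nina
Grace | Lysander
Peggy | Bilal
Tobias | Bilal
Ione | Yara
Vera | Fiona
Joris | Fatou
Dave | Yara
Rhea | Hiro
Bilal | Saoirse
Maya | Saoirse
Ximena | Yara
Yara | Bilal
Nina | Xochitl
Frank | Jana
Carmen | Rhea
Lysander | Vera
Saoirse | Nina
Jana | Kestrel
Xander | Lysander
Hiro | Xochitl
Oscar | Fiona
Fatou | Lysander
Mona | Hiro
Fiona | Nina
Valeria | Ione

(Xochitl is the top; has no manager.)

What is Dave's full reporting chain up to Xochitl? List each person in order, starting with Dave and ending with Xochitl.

Dave reports to Yara. Yara reports to Bilal. Bilal reports to Saoirse. Saoirse reports to Nina. Nina reports to Xochitl. Xochitl is at the top.

Dave -> Yara -> Bilal -> Saoirse -> Nina -> Xochitl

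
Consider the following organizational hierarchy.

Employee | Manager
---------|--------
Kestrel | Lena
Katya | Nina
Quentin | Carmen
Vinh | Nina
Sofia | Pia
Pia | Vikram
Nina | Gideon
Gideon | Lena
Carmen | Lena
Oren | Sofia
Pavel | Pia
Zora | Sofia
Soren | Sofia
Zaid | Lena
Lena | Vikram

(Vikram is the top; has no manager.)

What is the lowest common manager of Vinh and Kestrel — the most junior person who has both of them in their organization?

Lena

Vinh's chain of managers is Nina, Gideon, Lena, Vikram. Kestrel's chain of managers is Lena, Vikram. The first manager that appears in both chains is Lena.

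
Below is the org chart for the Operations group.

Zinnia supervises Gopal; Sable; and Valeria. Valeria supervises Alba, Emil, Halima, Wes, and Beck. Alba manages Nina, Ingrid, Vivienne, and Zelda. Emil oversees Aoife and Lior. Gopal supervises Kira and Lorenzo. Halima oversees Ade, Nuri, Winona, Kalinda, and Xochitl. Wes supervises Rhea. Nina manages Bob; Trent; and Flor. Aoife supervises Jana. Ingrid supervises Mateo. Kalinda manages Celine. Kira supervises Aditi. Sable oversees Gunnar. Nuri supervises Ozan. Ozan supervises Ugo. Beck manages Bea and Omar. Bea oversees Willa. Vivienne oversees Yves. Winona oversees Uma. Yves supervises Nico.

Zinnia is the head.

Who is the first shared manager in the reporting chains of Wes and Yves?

Wes's chain of managers is Valeria, Zinnia. Yves's chain of managers is Vivienne, Alba, Valeria, Zinnia. The first manager that appears in both chains is Valeria.

Valeria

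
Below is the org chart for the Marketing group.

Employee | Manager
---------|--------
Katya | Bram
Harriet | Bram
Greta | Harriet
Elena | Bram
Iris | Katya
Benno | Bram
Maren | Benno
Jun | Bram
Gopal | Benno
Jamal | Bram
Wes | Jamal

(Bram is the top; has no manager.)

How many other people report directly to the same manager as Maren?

Maren reports to Benno. Benno's other direct reports are Gopal — 1 peer.

1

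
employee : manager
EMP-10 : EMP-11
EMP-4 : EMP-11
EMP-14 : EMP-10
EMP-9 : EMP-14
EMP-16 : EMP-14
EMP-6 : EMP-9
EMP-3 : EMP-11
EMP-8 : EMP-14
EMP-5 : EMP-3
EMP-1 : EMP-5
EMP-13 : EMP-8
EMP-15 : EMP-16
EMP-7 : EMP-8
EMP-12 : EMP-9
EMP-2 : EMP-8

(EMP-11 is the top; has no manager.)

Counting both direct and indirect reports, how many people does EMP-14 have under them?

EMP-14 directly manages EMP-9, EMP-16, EMP-8. Under EMP-9: EMP-12, EMP-6 (2). Under EMP-16: EMP-15 (1). Under EMP-8: EMP-2, EMP-7, EMP-13 (3). So EMP-14's organization is 3 direct reports plus everyone under them: 3 + 2 + 4 = 9.

9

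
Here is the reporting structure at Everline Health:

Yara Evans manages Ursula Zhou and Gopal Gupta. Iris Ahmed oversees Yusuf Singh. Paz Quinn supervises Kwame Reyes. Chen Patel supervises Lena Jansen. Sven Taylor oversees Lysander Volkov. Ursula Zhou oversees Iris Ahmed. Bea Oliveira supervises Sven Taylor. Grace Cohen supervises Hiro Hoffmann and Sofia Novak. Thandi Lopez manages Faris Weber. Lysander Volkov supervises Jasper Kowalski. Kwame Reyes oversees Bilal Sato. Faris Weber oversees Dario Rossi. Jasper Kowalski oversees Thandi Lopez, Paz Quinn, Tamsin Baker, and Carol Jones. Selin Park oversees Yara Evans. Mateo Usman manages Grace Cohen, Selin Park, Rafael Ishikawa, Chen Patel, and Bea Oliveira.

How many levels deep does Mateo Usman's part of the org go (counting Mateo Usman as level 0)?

The longest chain under Mateo Usman runs Mateo Usman → Bea Oliveira → Sven Taylor → Lysander Volkov → Jasper Kowalski → Paz Quinn → Kwame Reyes → Bilal Sato, which is 7 levels below Mateo Usman.

7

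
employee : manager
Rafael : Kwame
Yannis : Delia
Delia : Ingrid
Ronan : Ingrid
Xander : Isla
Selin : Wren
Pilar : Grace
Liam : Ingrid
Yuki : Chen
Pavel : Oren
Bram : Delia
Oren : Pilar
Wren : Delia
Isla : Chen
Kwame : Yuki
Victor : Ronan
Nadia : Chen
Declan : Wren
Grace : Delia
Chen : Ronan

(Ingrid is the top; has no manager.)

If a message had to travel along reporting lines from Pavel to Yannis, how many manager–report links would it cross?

5

Pavel is 4 levels below Delia, and Yannis is 1 level below Delia (their lowest common manager). The shortest path runs up from Pavel to Delia and back down to Yannis: 4 + 1 = 5 links.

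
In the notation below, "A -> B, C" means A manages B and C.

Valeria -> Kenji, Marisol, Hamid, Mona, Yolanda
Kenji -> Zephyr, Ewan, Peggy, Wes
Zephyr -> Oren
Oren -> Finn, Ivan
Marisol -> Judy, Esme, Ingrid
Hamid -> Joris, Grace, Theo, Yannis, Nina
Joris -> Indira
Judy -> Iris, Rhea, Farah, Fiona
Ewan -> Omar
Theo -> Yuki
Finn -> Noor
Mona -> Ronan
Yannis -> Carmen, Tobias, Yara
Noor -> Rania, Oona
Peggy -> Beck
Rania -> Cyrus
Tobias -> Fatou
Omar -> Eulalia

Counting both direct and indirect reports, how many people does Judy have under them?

4

Judy directly manages Iris, Rhea, Farah, Fiona. Iris has no reports. Rhea has no reports. Farah has no reports. Fiona has no reports. So Judy's organization is 4 direct reports plus everyone under them: 1 + 1 + 1 + 1 = 4.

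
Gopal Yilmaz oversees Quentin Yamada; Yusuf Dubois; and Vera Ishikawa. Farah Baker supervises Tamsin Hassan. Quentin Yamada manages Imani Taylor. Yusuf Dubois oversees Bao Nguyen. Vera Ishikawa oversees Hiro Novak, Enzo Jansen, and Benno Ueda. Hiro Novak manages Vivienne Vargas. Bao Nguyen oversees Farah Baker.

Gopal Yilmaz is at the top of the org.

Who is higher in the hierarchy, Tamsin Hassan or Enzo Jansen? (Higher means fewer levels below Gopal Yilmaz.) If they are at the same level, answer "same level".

Enzo Jansen

Tamsin Hassan is 4 levels below Gopal Yilmaz; Enzo Jansen is 2. Enzo Jansen is higher.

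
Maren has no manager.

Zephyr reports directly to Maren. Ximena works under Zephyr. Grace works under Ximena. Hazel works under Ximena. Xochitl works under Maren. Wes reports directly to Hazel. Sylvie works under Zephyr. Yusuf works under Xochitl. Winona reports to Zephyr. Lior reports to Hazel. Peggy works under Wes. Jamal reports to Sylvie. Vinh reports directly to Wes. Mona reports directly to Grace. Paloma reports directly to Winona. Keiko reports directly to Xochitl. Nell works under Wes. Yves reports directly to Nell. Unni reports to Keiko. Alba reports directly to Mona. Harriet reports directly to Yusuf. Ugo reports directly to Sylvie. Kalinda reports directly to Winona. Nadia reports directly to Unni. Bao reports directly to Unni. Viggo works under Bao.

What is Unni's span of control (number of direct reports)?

Unni directly manages Nadia, Bao. That is 2 direct reports.

2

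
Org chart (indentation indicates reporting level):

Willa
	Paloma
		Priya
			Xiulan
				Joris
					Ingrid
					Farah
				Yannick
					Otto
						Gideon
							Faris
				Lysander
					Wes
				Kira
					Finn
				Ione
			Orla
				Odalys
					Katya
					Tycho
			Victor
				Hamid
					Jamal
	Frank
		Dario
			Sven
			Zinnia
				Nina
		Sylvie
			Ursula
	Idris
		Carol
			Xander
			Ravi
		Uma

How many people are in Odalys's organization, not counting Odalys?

2

Odalys directly manages Katya, Tycho. Katya has no reports. Tycho has no reports. So Odalys's organization is 2 direct reports plus everyone under them: 1 + 1 = 2.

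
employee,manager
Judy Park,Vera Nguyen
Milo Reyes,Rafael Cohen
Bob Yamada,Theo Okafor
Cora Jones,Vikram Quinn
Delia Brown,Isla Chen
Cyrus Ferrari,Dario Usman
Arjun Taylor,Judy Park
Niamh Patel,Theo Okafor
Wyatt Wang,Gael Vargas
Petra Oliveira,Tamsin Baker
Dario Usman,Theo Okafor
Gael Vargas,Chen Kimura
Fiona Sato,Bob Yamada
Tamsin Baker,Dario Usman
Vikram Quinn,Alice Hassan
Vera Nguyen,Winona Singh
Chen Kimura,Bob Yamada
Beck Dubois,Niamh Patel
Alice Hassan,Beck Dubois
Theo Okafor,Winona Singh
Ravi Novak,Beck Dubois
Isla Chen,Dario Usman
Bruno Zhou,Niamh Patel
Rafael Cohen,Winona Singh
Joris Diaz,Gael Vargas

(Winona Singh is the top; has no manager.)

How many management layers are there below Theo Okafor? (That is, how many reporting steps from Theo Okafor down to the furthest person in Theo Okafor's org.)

The longest chain under Theo Okafor runs Theo Okafor → Niamh Patel → Beck Dubois → Alice Hassan → Vikram Quinn → Cora Jones, which is 5 levels below Theo Okafor.

5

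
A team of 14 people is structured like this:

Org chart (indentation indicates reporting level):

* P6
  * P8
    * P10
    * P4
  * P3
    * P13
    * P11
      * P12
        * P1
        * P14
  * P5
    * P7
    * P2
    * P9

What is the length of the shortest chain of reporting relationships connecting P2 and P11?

P2 is 2 levels below P6, and P11 is 2 levels below P6 (their lowest common manager). The shortest path runs up from P2 to P6 and back down to P11: 2 + 2 = 4 links.

4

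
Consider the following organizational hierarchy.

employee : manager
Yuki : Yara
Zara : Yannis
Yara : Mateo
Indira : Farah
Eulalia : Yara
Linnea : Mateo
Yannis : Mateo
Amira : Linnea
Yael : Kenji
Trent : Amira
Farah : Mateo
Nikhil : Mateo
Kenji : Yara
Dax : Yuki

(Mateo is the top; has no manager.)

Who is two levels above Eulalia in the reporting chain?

Mateo

Eulalia reports to Yara, and Yara reports to Mateo. So Eulalia's skip-level manager is Mateo.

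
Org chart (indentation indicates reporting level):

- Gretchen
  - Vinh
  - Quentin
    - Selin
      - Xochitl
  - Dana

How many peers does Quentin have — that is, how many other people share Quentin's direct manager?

Quentin reports to Gretchen. Gretchen's other direct reports are Vinh, Dana — 2 peers.

2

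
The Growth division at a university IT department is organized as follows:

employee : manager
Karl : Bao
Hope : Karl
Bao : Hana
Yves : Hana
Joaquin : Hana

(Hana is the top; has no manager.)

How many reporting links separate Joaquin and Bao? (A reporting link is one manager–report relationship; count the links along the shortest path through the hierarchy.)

Joaquin is 1 level below Hana, and Bao is 1 level below Hana (their lowest common manager). The shortest path runs up from Joaquin to Hana and back down to Bao: 1 + 1 = 2 links.

2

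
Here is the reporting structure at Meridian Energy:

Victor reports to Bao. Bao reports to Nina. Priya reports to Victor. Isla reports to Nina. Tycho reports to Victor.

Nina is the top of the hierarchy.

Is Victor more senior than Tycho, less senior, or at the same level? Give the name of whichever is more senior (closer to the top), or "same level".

Victor is 2 levels below Nina; Tycho is 3. Victor is higher.

Victor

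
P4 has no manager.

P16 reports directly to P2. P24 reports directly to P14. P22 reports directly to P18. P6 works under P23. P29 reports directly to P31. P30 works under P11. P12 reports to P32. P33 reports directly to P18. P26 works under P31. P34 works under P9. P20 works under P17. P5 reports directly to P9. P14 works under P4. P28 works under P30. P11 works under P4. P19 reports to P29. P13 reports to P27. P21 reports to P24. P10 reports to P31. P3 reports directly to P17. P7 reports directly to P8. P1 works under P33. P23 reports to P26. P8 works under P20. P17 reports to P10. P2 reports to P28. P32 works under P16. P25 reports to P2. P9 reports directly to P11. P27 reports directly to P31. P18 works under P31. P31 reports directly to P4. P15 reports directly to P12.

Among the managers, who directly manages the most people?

Direct-report counts: P4 has 3; P31 has 5; P29 has 1; P26 has 1; P23 has 1; P18 has 2; P33 has 1; P27 has 1; P10 has 1; P17 has 2; P20 has 1; P8 has 1; P14 has 1; P24 has 1; P11 has 2; P9 has 2; P30 has 1; P28 has 1; P2 has 2; P16 has 1; P32 has 1; P12 has 1. The largest is 5, held by P31.

P31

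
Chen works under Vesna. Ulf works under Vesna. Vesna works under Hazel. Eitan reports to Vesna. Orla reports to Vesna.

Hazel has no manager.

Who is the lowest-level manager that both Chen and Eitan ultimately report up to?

Vesna

Chen's chain of managers is Vesna, Hazel. Eitan's chain of managers is Vesna, Hazel. The first manager that appears in both chains is Vesna.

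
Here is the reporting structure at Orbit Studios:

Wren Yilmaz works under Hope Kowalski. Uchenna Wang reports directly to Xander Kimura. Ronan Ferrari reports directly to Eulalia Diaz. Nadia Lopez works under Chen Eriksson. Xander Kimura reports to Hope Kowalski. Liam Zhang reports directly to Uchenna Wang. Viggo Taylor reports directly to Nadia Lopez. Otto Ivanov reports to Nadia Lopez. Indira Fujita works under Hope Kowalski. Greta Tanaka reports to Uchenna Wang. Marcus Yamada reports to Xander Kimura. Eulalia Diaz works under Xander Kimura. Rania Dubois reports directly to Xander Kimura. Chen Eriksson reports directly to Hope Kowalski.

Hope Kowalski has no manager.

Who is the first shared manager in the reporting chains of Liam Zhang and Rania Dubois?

Liam Zhang's chain of managers is Uchenna Wang, Xander Kimura, Hope Kowalski. Rania Dubois's chain of managers is Xander Kimura, Hope Kowalski. The first manager that appears in both chains is Xander Kimura.

Xander Kimura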